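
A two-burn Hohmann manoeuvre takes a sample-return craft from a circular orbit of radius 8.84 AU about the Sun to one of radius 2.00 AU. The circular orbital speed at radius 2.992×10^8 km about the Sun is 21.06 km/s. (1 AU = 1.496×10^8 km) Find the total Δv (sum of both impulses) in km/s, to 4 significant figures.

From the circular-orbit relation v² = μ/r at r = 2.992×10^8 km: μ = v²r = (21.06)² × 2.992×10^8 = 1.32702×10^11 km³/s².
In km: r₁ = 8.84 × 1.496×10^8 = 1.322464×10^9 km; r₂ = 2.00 × 1.496×10^8 = 2.992×10^8 km.
Semi-major axis of the transfer orbit: a_t = (1.322464×10^9 + 2.992×10^8)/2 = 8.10832×10^8 km.
At r₁ the circular-orbit speed is v₁ = √(μ/r₁) = 10.017 km/s.
Transfer-orbit speed at r₁ (vis-viva equation): v_a = √[μ(2/r₁ − 1/a_t)] = 6.0850 km/s.
First burn Δv₁ = |v_a − v₁| = 3.932 km/s.
At r₂, v₂ = √(μ/r₂) = 21.060 km/s.
Transfer-orbit speed at r₂: v_p = √[μ(2/r₂ − 1/a_t)] = 26.896 km/s.
Second burn Δv₂ = |v₂ − v_p| = 5.836 km/s.
Total Δv = Δv₁ + Δv₂ = 9.768 km/s.

Δv = 9.768 km/s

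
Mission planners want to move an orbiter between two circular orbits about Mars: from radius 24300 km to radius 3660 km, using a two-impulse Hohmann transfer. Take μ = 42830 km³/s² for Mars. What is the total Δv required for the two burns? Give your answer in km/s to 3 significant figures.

The Hohmann ellipse has a_t = (r₁ + r₂)/2 = 13980 km.
Circular speed at r₁: v₁ = √(μ/r₁) = √(42830/24300) = 1.32761 km/s.
On the transfer ellipse at r₁, vis-viva gives v_a = √[μ(2/r₁ − 1/a_t)] = 0.679294 km/s.
First burn Δv₁ = |v_a − v₁| = 0.64832 km/s.
Circular speed at r₂: v₂ = √(μ/r₂) = 3.42085 km/s.
Transfer-orbit speed at r₂: v_p = √[μ(2/r₂ − 1/a_t)] = 4.51007 km/s.
Second burn Δv₂ = |v₂ − v_p| = 1.0892 km/s.
Δv = Δv₁ + Δv₂ = 0.64832 + 1.0892 = 1.738 km/s.

Δv = 1.74 km/s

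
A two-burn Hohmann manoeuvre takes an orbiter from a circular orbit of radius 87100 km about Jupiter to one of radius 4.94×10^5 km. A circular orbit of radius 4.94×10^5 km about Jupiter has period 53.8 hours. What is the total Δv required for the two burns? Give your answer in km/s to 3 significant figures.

From Kepler's third law T² = 4π²r³/μ at r = 4.94×10^5 km, T = 53.8 hours = 53.8 × 3600 s = 1.9368×10^5 s: μ = 4π²r³/T² = 1.26874×10^8 km³/s².
Transfer-ellipse semi-major axis a_t = (r₁ + r₂)/2 = (87100 + 4.940×10^5)/2 = 2.9055×10^5 km.
At r₁ the circular-orbit speed is v₁ = √(μ/r₁) = 38.17 km/s.
Transfer-orbit speed at r₁ (vis-viva): v_p = √[μ(2/r₁ − 1/a_t)] = 49.77 km/s.
First burn Δv₁ = |v_p − v₁| = 11.60 km/s.
At r₂, v₂ = √(μ/r₂) = 16.0259 km/s.
Transfer-orbit speed at r₂: v_a = √[μ(2/r₂ − 1/a_t)] = 8.77447 km/s.
Second burn Δv₂ = |v₂ − v_a| = 7.251 km/s.
Δv = Δv₁ + Δv₂ = 11.60 + 7.251 = 18.85 km/s.

Δv = 18.9 km/s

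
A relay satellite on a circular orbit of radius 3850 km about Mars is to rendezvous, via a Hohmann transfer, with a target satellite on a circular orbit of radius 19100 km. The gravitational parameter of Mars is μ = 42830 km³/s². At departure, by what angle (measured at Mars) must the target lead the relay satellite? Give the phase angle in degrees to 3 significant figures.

φ = 96.2°

The Hohmann ellipse has a_t = (r₁ + r₂)/2 = 11475 km.
The half-period of the transfer ellipse is t = π√(a_t³/μ) = 18660 s.
The target's mean motion on its circular orbit is ω₂ = √(μ/r₂³) = 7.840×10^-5 rad/s.
Angle swept by the target during transfer: ω₂·t = 1.463 rad = 83.82°.
Arrival is 180° from departure on the ellipse, so φ = 180° − 83.82° = 96.2°.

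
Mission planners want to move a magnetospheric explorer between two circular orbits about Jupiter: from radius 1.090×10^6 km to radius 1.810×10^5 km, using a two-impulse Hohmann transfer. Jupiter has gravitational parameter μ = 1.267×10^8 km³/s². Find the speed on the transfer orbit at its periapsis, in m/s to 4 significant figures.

v = 34650 m/s

Semi-major axis of the transfer orbit: a_t = (1.090×10^6 + 1.810×10^5)/2 = 6.355×10^5 km.
At periapsis, r = 1.810×10^5 km.
Applying v² = μ(2/r − 1/a_t): v = 34.65 km/s.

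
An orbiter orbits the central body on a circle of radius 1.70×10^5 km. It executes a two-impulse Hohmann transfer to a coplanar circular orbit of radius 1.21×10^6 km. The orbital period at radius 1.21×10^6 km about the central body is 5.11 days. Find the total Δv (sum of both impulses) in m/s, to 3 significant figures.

Δv = 23600 m/s

From Kepler's third law T² = 4π²r³/μ at r = 1.21×10^6 km, T = 5.11 days = 5.11 × 86400 s = 4.41504×10^5 s: μ = 4π²r³/T² = 3.58795×10^8 km³/s².
The Hohmann ellipse has a_t = (r₁ + r₂)/2 = 6.900×10^5 km.
At r₁ the circular-orbit speed is v₁ = √(μ/r₁) = 45.94 km/s.
On the transfer ellipse at r₁, vis-viva gives v_p = √[μ(2/r₁ − 1/a_t)] = 60.84 km/s.
First burn Δv₁ = |v_p − v₁| = 14.90 km/s.
At r₂, v₂ = √(μ/r₂) = 17.22 km/s.
Transfer-orbit speed at r₂: v_a = √[μ(2/r₂ − 1/a_t)] = 8.547 km/s.
Second burn Δv₂ = |v₂ − v_a| = 8.673 km/s.
Total Δv = Δv₁ + Δv₂ = 23.57 km/s.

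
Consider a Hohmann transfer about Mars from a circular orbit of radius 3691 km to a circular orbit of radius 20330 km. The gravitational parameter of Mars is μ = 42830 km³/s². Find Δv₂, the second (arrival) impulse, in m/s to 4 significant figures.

Δv₂ = 646.8 m/s

Semi-major axis of the transfer orbit: a_t = (3691 + 20330)/2 = 12010.5 km.
Circular speed at r = 20330 km: v_c = √(μ/r) = 1.45146 km/s.
Vis-viva on the transfer ellipse at r = 20330 km gives v_t = √[μ(2/r − 1/a_t)] = 0.804631 km/s.
Δv₂ = |v_t − v_c| = |0.804631 − 1.45146| = 0.6468 km/s.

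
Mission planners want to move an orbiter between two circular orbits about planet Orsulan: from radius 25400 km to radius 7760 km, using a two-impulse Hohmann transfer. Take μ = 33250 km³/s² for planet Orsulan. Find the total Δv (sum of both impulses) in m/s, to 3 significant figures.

Δv = 853 m/s

Semi-major axis of the transfer orbit: a_t = (25400 + 7760)/2 = 16580 km.
Circular speed at r₁: v₁ = √(μ/r₁) = √(33250/25400) = 1.1441 km/s.
Transfer-orbit speed at r₁ (v² = μ(2/r − 1/a)): v_a = √[μ(2/r₁ − 1/a_t)] = 0.78274 km/s.
First burn Δv₁ = |v_a − v₁| = 0.3614 km/s.
At r₂, v₂ = √(μ/r₂) = 2.0700 km/s.
Transfer-orbit speed at r₂: v_p = √[μ(2/r₂ − 1/a_t)] = 2.5621 km/s.
Second burn Δv₂ = |v₂ − v_p| = 0.4921 km/s.
Total Δv = Δv₁ + Δv₂ = 0.8535 km/s.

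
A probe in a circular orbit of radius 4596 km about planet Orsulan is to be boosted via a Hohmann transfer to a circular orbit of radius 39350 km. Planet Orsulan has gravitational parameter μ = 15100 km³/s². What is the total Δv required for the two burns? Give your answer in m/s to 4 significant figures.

Δv = 949.2 m/s

Semi-major axis of the transfer orbit: a_t = (4596 + 39350)/2 = 21973 km.
At r₁ the circular-orbit speed is v₁ = √(μ/r₁) = 1.81259 km/s.
Transfer-orbit speed at r₁ (vis-viva): v_p = √[μ(2/r₁ − 1/a_t)] = 2.42564 km/s.
First burn Δv₁ = |v_p − v₁| = 0.61305 km/s.
At r₂, v₂ = √(μ/r₂) = 0.61946 km/s.
Transfer-orbit speed at r₂: v_a = √[μ(2/r₂ − 1/a_t)] = 0.28331 km/s.
Second burn Δv₂ = |v₂ − v_a| = 0.33615 km/s.
Δv = Δv₁ + Δv₂ = 0.61305 + 0.33615 = 0.9492 km/s.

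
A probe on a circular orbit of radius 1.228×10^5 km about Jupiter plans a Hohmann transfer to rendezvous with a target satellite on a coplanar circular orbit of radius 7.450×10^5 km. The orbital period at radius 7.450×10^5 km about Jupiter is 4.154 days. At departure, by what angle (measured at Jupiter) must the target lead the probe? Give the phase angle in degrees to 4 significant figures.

φ = 99.99°

From Kepler's third law T² = 4π²r³/μ at r = 7.450×10^5 km, T = 4.154 days = 4.154 × 86400 s = 3.589056×10^5 s: μ = 4π²r³/T² = 1.26727×10^8 km³/s².
Transfer-ellipse semi-major axis a_t = (r₁ + r₂)/2 = (1.228×10^5 + 7.450×10^5)/2 = 4.339×10^5 km.
Transfer time t = π√(a_t³/μ) = 79763 s.
The target's mean motion on its circular orbit is ω₂ = √(μ/r₂³) = 1.7507×10^-5 rad/s.
Angle swept by the target during transfer: ω₂·t = 1.3964 rad = 80.01°.
The probe traverses 180° on the transfer ellipse, so the target must lead by 180° − 80.01° = 99.99°.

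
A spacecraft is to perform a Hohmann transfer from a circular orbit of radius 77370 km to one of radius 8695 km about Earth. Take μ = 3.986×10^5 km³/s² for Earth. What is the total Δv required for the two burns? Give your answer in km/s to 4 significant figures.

Δv = 3.557 km/s

The Hohmann ellipse has a_t = (r₁ + r₂)/2 = 43032.5 km.
Circular speed at r₁: v₁ = √(μ/r₁) = √(3.986×10^5/77370) = 2.26977 km/s.
On the transfer ellipse at r₁, vis-viva equation gives v_a = √[μ(2/r₁ − 1/a_t)] = 1.02028 km/s.
First burn Δv₁ = |v_a − v₁| = 1.249 km/s.
At r₂, v₂ = √(μ/r₂) = 6.771 km/s.
Transfer-orbit speed at r₂: v_p = √[μ(2/r₂ − 1/a_t)] = 9.079 km/s.
Second burn Δv₂ = |v₂ − v_p| = 2.308 km/s.
Δv = Δv₁ + Δv₂ = 1.249 + 2.308 = 3.557 km/s.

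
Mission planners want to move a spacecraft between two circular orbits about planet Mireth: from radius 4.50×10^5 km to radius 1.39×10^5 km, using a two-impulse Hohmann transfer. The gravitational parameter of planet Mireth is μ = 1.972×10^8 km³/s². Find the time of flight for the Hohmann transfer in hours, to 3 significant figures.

t = 9.93 hours

Semi-major axis of the transfer orbit: a_t = (4.500×10^5 + 1.390×10^5)/2 = 2.945×10^5 km.
Transfer time t = π√(a_t³/μ) = π√((2.945×10^5)³ / 1.972×10^8) = 35750 s.
Converting: 35750 s ÷ 3600 s/hour = 9.93 hours.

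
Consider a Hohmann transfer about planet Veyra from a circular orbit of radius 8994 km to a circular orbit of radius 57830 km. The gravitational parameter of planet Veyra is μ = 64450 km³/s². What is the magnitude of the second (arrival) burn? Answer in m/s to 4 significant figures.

Transfer-ellipse semi-major axis a_t = (r₁ + r₂)/2 = (8994 + 57830)/2 = 33412 km.
Circular speed at r = 57830 km: v_c = √(μ/r) = 1.0557 km/s.
Vis-viva on the transfer ellipse at r = 57830 km gives v_t = √[μ(2/r − 1/a_t)] = 0.54772 km/s.
Δv₂ = |v_t − v_c| = |0.54772 − 1.0557| = 0.5080 km/s.

Δv₂ = 508.0 m/s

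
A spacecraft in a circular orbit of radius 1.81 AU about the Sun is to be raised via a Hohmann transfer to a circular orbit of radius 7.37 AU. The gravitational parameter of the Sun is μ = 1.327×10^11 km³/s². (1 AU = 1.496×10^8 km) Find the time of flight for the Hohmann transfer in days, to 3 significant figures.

t = 1800 days

In km: r₁ = 1.81 × 1.496×10^8 = 2.70776×10^8 km; r₂ = 7.37 × 1.496×10^8 = 1.102552×10^9 km.
Transfer-ellipse semi-major axis a_t = (r₁ + r₂)/2 = (2.70776×10^8 + 1.102552×10^9)/2 = 6.86664×10^8 km.
By Kepler's third law the transfer-orbit period is T = 2π√(a_t³/μ), so t = T/2 = 1.552×10^8 s.
Converting: 1.552×10^8 s ÷ 86400 s/day = 1800 days.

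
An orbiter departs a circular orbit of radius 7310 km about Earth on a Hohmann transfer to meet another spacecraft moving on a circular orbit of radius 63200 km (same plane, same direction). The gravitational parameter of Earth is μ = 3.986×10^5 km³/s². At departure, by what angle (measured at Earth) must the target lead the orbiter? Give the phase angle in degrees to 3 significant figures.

φ = 105°

Transfer-ellipse semi-major axis a_t = (r₁ + r₂)/2 = (7310 + 63200)/2 = 35255 km.
Transfer time t = π√(a_t³/μ) = 32939 s.
The target's mean motion on its circular orbit is ω₂ = √(μ/r₂³) = 3.9737×10^-5 rad/s.
Angle swept by the target during transfer: ω₂·t = 1.3089 rad = 74.99°.
The orbiter traverses 180° on the transfer ellipse, so the target must lead by 180° − 74.99° = 105°.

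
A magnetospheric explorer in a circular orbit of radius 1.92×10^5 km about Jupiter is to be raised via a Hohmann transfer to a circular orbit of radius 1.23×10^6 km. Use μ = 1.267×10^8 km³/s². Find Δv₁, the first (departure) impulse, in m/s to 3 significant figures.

Transfer-ellipse semi-major axis a_t = (r₁ + r₂)/2 = (1.920×10^5 + 1.230×10^6)/2 = 7.110×10^5 km.
On the circular orbit at r = 1.920×10^5 km, v_c = √(μ/r) = 25.688 km/s.
Vis-viva on the transfer ellipse at r = 1.920×10^5 km gives v_t = √[μ(2/r − 1/a_t)] = 33.787 km/s.
Δv₁ = |v_t − v_c| = |33.787 − 25.688| = 8.099 km/s.

Δv₁ = 8100 m/s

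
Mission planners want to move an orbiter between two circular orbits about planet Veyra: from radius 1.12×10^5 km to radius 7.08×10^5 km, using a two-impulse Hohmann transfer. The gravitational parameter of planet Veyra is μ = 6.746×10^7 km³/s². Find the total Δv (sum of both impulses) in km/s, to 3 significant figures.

Δv = 12.4 km/s

Transfer-ellipse semi-major axis a_t = (r₁ + r₂)/2 = (1.120×10^5 + 7.080×10^5)/2 = 4.100×10^5 km.
At r₁ the circular-orbit speed is v₁ = √(μ/r₁) = 24.54224 km/s.
On the transfer ellipse at r₁, vis-viva gives v_p = √[μ(2/r₁ − 1/a_t)] = 32.25068 km/s.
First burn Δv₁ = |v_p − v₁| = 7.708 km/s.
At r₂, v₂ = √(μ/r₂) = 9.761 km/s.
Transfer-orbit speed at r₂: v_a = √[μ(2/r₂ − 1/a_t)] = 5.102 km/s.
Second burn Δv₂ = |v₂ − v_a| = 4.659 km/s.
Total Δv = Δv₁ + Δv₂ = 12.37 km/s.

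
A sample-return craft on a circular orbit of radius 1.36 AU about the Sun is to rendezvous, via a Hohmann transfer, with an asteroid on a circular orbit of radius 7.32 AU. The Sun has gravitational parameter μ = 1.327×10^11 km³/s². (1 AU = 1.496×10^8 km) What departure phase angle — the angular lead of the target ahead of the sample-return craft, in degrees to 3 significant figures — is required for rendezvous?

φ = 97.8°

In km: r₁ = 1.36 × 1.496×10^8 = 2.03456×10^8 km; r₂ = 7.32 × 1.496×10^8 = 1.095072×10^9 km.
The Hohmann ellipse has a_t = (r₁ + r₂)/2 = 6.49264×10^8 km.
The half-period of the transfer ellipse is t = π√(a_t³/μ) = 1.42675×10^8 s.
Target angular speed ω₂ = √(μ/r₂³) = 1.00524×10^-8 rad/s.
Angle swept by the target during transfer: ω₂·t = 1.43423 rad = 82.18°.
The sample-return craft traverses 180° on the transfer ellipse, so the target must lead by 180° − 82.18° = 97.8°.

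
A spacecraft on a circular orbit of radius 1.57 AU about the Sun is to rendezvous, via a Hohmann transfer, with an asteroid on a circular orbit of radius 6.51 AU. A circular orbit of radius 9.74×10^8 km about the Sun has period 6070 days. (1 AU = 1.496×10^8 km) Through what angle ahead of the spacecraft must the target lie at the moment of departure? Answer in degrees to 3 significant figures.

From Kepler's third law T² = 4π²r³/μ at r = 9.74×10^8 km, T = 6070 days = 6070 × 86400 s = 5.24448×10^8 s: μ = 4π²r³/T² = 1.32627×10^11 km³/s².
In km: r₁ = 1.57 × 1.496×10^8 = 2.34872×10^8 km; r₂ = 6.51 × 1.496×10^8 = 9.73896×10^8 km.
Transfer-ellipse semi-major axis a_t = (r₁ + r₂)/2 = (2.34872×10^8 + 9.73896×10^8)/2 = 6.04384×10^8 km.
The half-period of the transfer ellipse is t = π√(a_t³/μ) = 1.2818×10^8 s.
The target's mean motion on its circular orbit is ω₂ = √(μ/r₂³) = 1.1982×10^-8 rad/s.
Angle swept by the target during transfer: ω₂·t = 1.5359 rad = 88.00°.
The spacecraft traverses 180° on the transfer ellipse, so the target must lead by 180° − 88.00° = 92.0°.

φ = 92.0°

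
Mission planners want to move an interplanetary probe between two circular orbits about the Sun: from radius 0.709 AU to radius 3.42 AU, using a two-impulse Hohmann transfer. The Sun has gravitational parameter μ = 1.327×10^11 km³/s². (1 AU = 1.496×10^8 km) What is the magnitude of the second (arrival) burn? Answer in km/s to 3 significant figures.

In km: r₁ = 0.709 × 1.496×10^8 = 1.060664×10^8 km; r₂ = 3.42 × 1.496×10^8 = 5.11632×10^8 km.
The Hohmann ellipse has a_t = (r₁ + r₂)/2 = 3.088492×10^8 km.
Circular speed at r = 5.11632×10^8 km: v_c = √(μ/r) = 16.105 km/s.
Transfer-orbit speed at the same r (vis-viva, a = a_t): v_t = √[μ(2/r − 1/a_t)] = 9.4378 km/s.
Δv₂ = |v_t − v_c| = |9.4378 − 16.105| = 6.667 km/s.

Δv₂ = 6.67 km/s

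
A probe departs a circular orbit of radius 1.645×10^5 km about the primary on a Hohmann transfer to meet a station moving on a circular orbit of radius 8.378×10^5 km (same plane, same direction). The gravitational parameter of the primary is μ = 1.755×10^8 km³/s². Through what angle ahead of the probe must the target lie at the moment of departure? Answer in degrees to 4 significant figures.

The Hohmann ellipse has a_t = (r₁ + r₂)/2 = 5.0115×10^5 km.
The half-period of the transfer ellipse is t = π√(a_t³/μ) = 84132 s.
Target angular speed ω₂ = √(μ/r₂³) = 1.7275×10^-5 rad/s.
Angle swept by the target during transfer: ω₂·t = 1.4534 rad = 83.27°.
The probe traverses 180° on the transfer ellipse, so the target must lead by 180° − 83.27° = 96.73°.

φ = 96.73°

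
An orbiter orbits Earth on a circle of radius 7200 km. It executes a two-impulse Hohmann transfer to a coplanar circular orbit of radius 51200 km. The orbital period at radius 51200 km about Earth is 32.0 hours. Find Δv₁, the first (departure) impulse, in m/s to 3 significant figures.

Δv₁ = 2410 m/s

From Kepler's third law T² = 4π²r³/μ at r = 51200 km, T = 32.0 hours = 32.0 × 3600 s = 1.152×10^5 s: μ = 4π²r³/T² = 3.99268×10^5 km³/s².
Transfer-ellipse semi-major axis a_t = (r₁ + r₂)/2 = (7200 + 51200)/2 = 29200 km.
Circular speed at r = 7200 km: v_c = √(μ/r) = 7.447 km/s.
Transfer-orbit speed at the same r (vis-viva, a = a_t): v_t = √[μ(2/r − 1/a_t)] = 9.861 km/s.
Δv₁ = |v_t − v_c| = |9.861 − 7.447| = 2.414 km/s.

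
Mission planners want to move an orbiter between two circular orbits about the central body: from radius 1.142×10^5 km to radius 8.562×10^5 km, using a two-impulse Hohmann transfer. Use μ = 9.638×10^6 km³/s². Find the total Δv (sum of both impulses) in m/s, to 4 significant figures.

Transfer-ellipse semi-major axis a_t = (r₁ + r₂)/2 = (1.142×10^5 + 8.562×10^5)/2 = 4.852×10^5 km.
At r₁ the circular-orbit speed is v₁ = √(μ/r₁) = 9.1867 km/s.
On the transfer ellipse at r₁, vis-viva gives v_p = √[μ(2/r₁ − 1/a_t)] = 12.204 km/s.
First burn Δv₁ = |v_p − v₁| = 3.017 km/s.
Circular speed at r₂: v₂ = √(μ/r₂) = 3.355 km/s.
Transfer-orbit speed at r₂: v_a = √[μ(2/r₂ − 1/a_t)] = 1.628 km/s.
Second burn Δv₂ = |v₂ − v_a| = 1.727 km/s.
Δv = Δv₁ + Δv₂ = 3.017 + 1.727 = 4.744 km/s.

Δv = 4744 m/s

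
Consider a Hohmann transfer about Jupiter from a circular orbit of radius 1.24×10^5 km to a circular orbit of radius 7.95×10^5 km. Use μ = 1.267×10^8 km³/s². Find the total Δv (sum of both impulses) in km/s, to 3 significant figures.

Semi-major axis of the transfer orbit: a_t = (1.240×10^5 + 7.950×10^5)/2 = 4.595×10^5 km.
Circular speed at r₁: v₁ = √(μ/r₁) = √(1.267×10^8/1.240×10^5) = 31.97 km/s.
On the transfer ellipse at r₁, vis-viva gives v_p = √[μ(2/r₁ − 1/a_t)] = 42.05 km/s.
First burn Δv₁ = |v_p − v₁| = 10.08 km/s.
At r₂, v₂ = √(μ/r₂) = 12.624 km/s.
Transfer-orbit speed at r₂: v_a = √[μ(2/r₂ − 1/a_t)] = 6.5580 km/s.
Second burn Δv₂ = |v₂ − v_a| = 6.066 km/s.
Total Δv = Δv₁ + Δv₂ = 16.15 km/s.

Δv = 16.1 km/s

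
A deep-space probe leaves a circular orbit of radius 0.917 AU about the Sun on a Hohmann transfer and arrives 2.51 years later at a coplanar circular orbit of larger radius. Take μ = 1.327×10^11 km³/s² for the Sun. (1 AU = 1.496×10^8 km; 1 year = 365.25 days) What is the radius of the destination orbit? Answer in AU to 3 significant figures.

In km: r₁ = 0.917 × 1.496×10^8 = 1.371832×10^8 km.
Transfer time t = 2.51 years × 365.25 × 86400 s = 7.9209576×10^7 s, and t = π√(a_t³/μ).
So a_t = (μ t²/π²)^(1/3) = (1.327×10^11 × (7.9209576×10^7)² / π²)^(1/3) = 4.3857×10^8 km.
Since a_t = (r₁ + r₂)/2, r₂ = 2a_t − r₁ = 2×4.3857×10^8 − 1.371832×10^8 = 7.399568×10^8 km.
In AU: r₂ = 7.399568×10^8 / 1.496×10^8 = 4.95 AU.

r₂ = 4.95 AU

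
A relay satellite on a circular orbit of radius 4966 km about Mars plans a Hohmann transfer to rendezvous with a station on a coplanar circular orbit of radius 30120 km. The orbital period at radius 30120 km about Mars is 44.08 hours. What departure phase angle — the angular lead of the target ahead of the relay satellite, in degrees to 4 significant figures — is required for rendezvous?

φ = 99.99°

From Kepler's third law T² = 4π²r³/μ at r = 30120 km, T = 44.08 hours = 44.08 × 3600 s = 1.58688×10^5 s: μ = 4π²r³/T² = 42838.7 km³/s².
Semi-major axis of the transfer orbit: a_t = (4966 + 30120)/2 = 17543 km.
The half-period of the transfer ellipse is t = π√(a_t³/μ) = 35268.5 s.
The target's mean motion on its circular orbit is ω₂ = √(μ/r₂³) = 3.95946×10^-5 rad/s.
Angle swept by the target during transfer: ω₂·t = 1.3964 rad = 80.01°.
Arrival is 180° from departure on the ellipse, so φ = 180° − 80.01° = 99.99°.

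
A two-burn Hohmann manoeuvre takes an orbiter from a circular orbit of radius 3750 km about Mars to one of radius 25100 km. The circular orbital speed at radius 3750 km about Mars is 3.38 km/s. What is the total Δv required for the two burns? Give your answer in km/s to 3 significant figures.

From the circular-orbit relation v² = μ/r at r = 3750 km: μ = v²r = (3.38)² × 3750 = 42841.5 km³/s².
The Hohmann ellipse has a_t = (r₁ + r₂)/2 = 14425 km.
At r₁ the circular-orbit speed is v₁ = √(μ/r₁) = 3.380 km/s.
On the transfer ellipse at r₁, v² = μ(2/r − 1/a) gives v_p = √[μ(2/r₁ − 1/a_t)] = 4.459 km/s.
First burn Δv₁ = |v_p − v₁| = 1.079 km/s.
Circular speed at r₂: v₂ = √(μ/r₂) = 1.30646 km/s.
Transfer-orbit speed at r₂: v_a = √[μ(2/r₂ − 1/a_t)] = 0.666121 km/s.
Second burn Δv₂ = |v₂ − v_a| = 0.6403 km/s.
Δv = Δv₁ + Δv₂ = 1.079 + 0.6403 = 1.719 km/s.

Δv = 1.72 km/s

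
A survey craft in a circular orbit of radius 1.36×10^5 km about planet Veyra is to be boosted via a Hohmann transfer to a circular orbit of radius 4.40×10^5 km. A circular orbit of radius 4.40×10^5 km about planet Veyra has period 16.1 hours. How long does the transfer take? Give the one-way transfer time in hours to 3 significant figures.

t = 4.26 hours

From Kepler's third law T² = 4π²r³/μ at r = 4.40×10^5 km, T = 16.1 hours = 16.1 × 3600 s = 57960 s: μ = 4π²r³/T² = 1.00106×10^9 km³/s².
Semi-major axis of the transfer orbit: a_t = (1.360×10^5 + 4.400×10^5)/2 = 2.880×10^5 km.
Transfer time t = π√(a_t³/μ) = π√((2.880×10^5)³ / 1.00106×10^9) = 15350 s.
Converting: 15350 s ÷ 3600 s/hour = 4.26 hours.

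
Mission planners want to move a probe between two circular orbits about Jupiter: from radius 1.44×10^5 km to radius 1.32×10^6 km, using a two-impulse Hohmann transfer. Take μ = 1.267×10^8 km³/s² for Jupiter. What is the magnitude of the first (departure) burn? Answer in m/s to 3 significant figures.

Δv₁ = 10200 m/s

Semi-major axis of the transfer orbit: a_t = (1.440×10^5 + 1.320×10^6)/2 = 7.320×10^5 km.
Circular speed at r = 1.440×10^5 km: v_c = √(μ/r) = 29.66 km/s.
Vis-viva on the transfer ellipse at r = 1.440×10^5 km gives v_t = √[μ(2/r − 1/a_t)] = 39.83 km/s.
Δv₁ = |v_t − v_c| = |39.83 − 29.66| = 10.17 km/s.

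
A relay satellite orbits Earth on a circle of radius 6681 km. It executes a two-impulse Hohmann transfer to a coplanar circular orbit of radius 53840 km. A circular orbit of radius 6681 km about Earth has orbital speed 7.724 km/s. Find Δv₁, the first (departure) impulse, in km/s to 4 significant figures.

Δv₁ = 2.579 km/s

From the circular-orbit relation v² = μ/r at r = 6681 km: μ = v²r = (7.724)² × 6681 = 3.98590×10^5 km³/s².
The Hohmann ellipse has a_t = (r₁ + r₂)/2 = 30260.5 km.
Circular speed at r = 6681 km: v_c = √(μ/r) = 7.7240 km/s.
Transfer-orbit speed at the same r (vis-viva, a = a_t): v_t = √[μ(2/r − 1/a_t)] = 10.303 km/s.
Δv₁ = |v_t − v_c| = |10.303 − 7.7240| = 2.579 km/s.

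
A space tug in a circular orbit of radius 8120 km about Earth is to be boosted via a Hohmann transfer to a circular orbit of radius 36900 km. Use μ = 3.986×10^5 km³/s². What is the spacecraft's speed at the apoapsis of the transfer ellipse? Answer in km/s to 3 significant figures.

Semi-major axis of the transfer orbit: a_t = (8120 + 36900)/2 = 22510 km.
At apoapsis, r = 36900 km.
Applying v² = μ(2/r − 1/a_t): v = 1.974 km/s.

v = 1.97 km/s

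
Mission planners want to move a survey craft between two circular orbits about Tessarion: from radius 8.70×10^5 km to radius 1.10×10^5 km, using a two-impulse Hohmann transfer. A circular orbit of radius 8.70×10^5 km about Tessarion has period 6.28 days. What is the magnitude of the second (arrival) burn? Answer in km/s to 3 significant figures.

From Kepler's third law T² = 4π²r³/μ at r = 8.70×10^5 km, T = 6.28 days = 6.28 × 86400 s = 5.42592×10^5 s: μ = 4π²r³/T² = 8.83020×10^7 km³/s².
Semi-major axis of the transfer orbit: a_t = (8.700×10^5 + 1.100×10^5)/2 = 4.900×10^5 km.
On the circular orbit at r = 1.100×10^5 km, v_c = √(μ/r) = 28.33 km/s.
Vis-viva on the transfer ellipse at r = 1.100×10^5 km gives v_t = √[μ(2/r − 1/a_t)] = 37.75 km/s.
Δv₂ = |v_t − v_c| = |37.75 − 28.33| = 9.420 km/s.

Δv₂ = 9.42 km/s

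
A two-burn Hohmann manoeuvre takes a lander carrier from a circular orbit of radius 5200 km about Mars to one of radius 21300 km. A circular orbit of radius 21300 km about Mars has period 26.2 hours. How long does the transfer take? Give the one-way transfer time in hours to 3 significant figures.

t = 6.43 hours

From Kepler's third law T² = 4π²r³/μ at r = 21300 km, T = 26.2 hours = 26.2 × 3600 s = 94320 s: μ = 4π²r³/T² = 42883.6 km³/s².
The Hohmann ellipse has a_t = (r₁ + r₂)/2 = 13250 km.
Transfer time t = π√(a_t³/μ) = π√((13250)³ / 42883.6) = 23140 s.
Converting: 23140 s ÷ 3600 s/hour = 6.43 hours.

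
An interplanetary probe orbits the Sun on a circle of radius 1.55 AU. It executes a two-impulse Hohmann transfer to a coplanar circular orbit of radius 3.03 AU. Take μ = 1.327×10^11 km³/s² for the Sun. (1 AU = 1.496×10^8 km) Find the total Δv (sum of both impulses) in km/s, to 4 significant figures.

In km: r₁ = 1.55 × 1.496×10^8 = 2.3188×10^8 km; r₂ = 3.03 × 1.496×10^8 = 4.53288×10^8 km.
The Hohmann ellipse has a_t = (r₁ + r₂)/2 = 3.42584×10^8 km.
Circular speed at r₁: v₁ = √(μ/r₁) = √(1.327×10^11/2.3188×10^8) = 23.922 km/s.
Transfer-orbit speed at r₁ (vis-viva): v_p = √[μ(2/r₁ − 1/a_t)] = 27.517 km/s.
First burn Δv₁ = |v_p − v₁| = 3.595 km/s.
At r₂, v₂ = √(μ/r₂) = 17.110 km/s.
Transfer-orbit speed at r₂: v_a = √[μ(2/r₂ − 1/a_t)] = 14.077 km/s.
Second burn Δv₂ = |v₂ − v_a| = 3.033 km/s.
Total Δv = Δv₁ + Δv₂ = 6.628 km/s.

Δv = 6.628 km/s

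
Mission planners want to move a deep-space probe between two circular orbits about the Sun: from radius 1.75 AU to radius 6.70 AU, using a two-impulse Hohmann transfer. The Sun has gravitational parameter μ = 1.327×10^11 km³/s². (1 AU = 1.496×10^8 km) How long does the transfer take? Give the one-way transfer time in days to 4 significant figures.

t = 1586 days

In km: r₁ = 1.75 × 1.496×10^8 = 2.618×10^8 km; r₂ = 6.70 × 1.496×10^8 = 1.00232×10^9 km.
The Hohmann ellipse has a_t = (r₁ + r₂)/2 = 6.3206×10^8 km.
By Kepler's third law the transfer-orbit period is T = 2π√(a_t³/μ), so t = T/2 = 1.370×10^8 s.
Converting: 1.370×10^8 s ÷ 86400 s/day = 1586 days.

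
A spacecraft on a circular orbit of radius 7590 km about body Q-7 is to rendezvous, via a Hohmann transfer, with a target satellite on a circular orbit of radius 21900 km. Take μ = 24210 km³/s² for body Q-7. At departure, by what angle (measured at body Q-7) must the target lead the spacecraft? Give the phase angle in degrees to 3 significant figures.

Transfer-ellipse semi-major axis a_t = (r₁ + r₂)/2 = (7590 + 21900)/2 = 14745 km.
The half-period of the transfer ellipse is t = π√(a_t³/μ) = 36150 s.
Target angular speed ω₂ = √(μ/r₂³) = 4.801×10^-5 rad/s.
Angle swept by the target during transfer: ω₂·t = 1.7356 rad = 99.44°.
Arrival is 180° from departure on the ellipse, so φ = 180° − 99.44° = 80.6°.

φ = 80.6°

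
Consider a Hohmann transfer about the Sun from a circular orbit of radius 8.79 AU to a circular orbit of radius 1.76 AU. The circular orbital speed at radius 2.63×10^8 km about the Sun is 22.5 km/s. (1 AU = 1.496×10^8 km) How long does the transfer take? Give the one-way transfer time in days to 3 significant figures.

From the circular-orbit relation v² = μ/r at r = 2.63×10^8 km: μ = v²r = (22.5)² × 2.63×10^8 = 1.33144×10^11 km³/s².
In km: r₁ = 8.79 × 1.496×10^8 = 1.314984×10^9 km; r₂ = 1.76 × 1.496×10^8 = 2.63296×10^8 km.
Transfer-ellipse semi-major axis a_t = (r₁ + r₂)/2 = (1.314984×10^9 + 2.63296×10^8)/2 = 7.8914×10^8 km.
By Kepler's third law the transfer-orbit period is T = 2π√(a_t³/μ), so t = T/2 = 1.909×10^8 s.
Converting: 1.909×10^8 s ÷ 86400 s/day = 2210 days.

t = 2210 days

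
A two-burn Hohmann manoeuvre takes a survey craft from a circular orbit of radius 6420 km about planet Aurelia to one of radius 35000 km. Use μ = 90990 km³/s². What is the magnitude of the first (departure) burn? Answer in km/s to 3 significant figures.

Δv₁ = 1.13 km/s

Semi-major axis of the transfer orbit: a_t = (6420 + 35000)/2 = 20710 km.
On the circular orbit at r = 6420 km, v_c = √(μ/r) = 3.765 km/s.
Transfer-orbit speed at the same r (vis-viva, a = a_t): v_t = √[μ(2/r − 1/a_t)] = 4.894 km/s.
Δv₁ = |v_t − v_c| = |4.894 − 3.765| = 1.129 km/s.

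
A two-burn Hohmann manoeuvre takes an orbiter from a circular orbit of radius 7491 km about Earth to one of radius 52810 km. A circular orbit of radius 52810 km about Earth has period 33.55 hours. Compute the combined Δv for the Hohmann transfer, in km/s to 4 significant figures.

From Kepler's third law T² = 4π²r³/μ at r = 52810 km, T = 33.55 hours = 33.55 × 3600 s = 1.2078×10^5 s: μ = 4π²r³/T² = 3.98582×10^5 km³/s².
Semi-major axis of the transfer orbit: a_t = (7491 + 52810)/2 = 30150.5 km.
At r₁ the circular-orbit speed is v₁ = √(μ/r₁) = 7.2944 km/s.
Transfer-orbit speed at r₁ (vis-viva): v_p = √[μ(2/r₁ − 1/a_t)] = 9.6538 km/s.
First burn Δv₁ = |v_p − v₁| = 2.359 km/s.
At r₂, v₂ = √(μ/r₂) = 2.747 km/s.
Transfer-orbit speed at r₂: v_a = √[μ(2/r₂ − 1/a_t)] = 1.369 km/s.
Second burn Δv₂ = |v₂ − v_a| = 1.378 km/s.
Total Δv = Δv₁ + Δv₂ = 3.737 km/s.

Δv = 3.737 km/s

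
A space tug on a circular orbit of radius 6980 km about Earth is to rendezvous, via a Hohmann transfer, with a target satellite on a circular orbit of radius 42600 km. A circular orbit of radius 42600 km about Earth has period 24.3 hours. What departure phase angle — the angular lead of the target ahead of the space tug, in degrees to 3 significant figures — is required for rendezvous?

From Kepler's third law T² = 4π²r³/μ at r = 42600 km, T = 24.3 hours = 24.3 × 3600 s = 87480 s: μ = 4π²r³/T² = 3.98815×10^5 km³/s².
Semi-major axis of the transfer orbit: a_t = (6980 + 42600)/2 = 24790 km.
The half-period of the transfer ellipse is t = π√(a_t³/μ) = 19417 s.
Target angular speed ω₂ = √(μ/r₂³) = 7.1824×10^-5 rad/s.
Angle swept by the target during transfer: ω₂·t = 1.3946 rad = 79.90°.
Arrival is 180° from departure on the ellipse, so φ = 180° − 79.90° = 100°.

φ = 100°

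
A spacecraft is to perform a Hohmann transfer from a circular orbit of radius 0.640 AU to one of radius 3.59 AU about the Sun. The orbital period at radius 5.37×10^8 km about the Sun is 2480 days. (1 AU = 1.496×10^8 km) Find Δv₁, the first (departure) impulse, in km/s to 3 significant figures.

Δv₁ = 11.3 km/s

From Kepler's third law T² = 4π²r³/μ at r = 5.37×10^8 km, T = 2480 days = 2480 × 86400 s = 2.14272×10^8 s: μ = 4π²r³/T² = 1.33153×10^11 km³/s².
In km: r₁ = 0.640 × 1.496×10^8 = 9.5744×10^7 km; r₂ = 3.59 × 1.496×10^8 = 5.37064×10^8 km.
Semi-major axis of the transfer orbit: a_t = (9.5744×10^7 + 5.37064×10^8)/2 = 3.16404×10^8 km.
On the circular orbit at r = 9.5744×10^7 km, v_c = √(μ/r) = 37.292 km/s.
Vis-viva on the transfer ellipse at r = 9.5744×10^7 km gives v_t = √[μ(2/r − 1/a_t)] = 48.586 km/s.
Δv₁ = |v_t − v_c| = |48.586 − 37.292| = 11.29 km/s.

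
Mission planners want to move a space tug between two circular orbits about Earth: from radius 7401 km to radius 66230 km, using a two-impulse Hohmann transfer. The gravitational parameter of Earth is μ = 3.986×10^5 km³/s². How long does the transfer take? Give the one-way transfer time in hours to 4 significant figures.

t = 9.764 hours

Semi-major axis of the transfer orbit: a_t = (7401 + 66230)/2 = 36815.5 km.
Transfer time t = π√(a_t³/μ) = π√((36815.5)³ / 3.986×10^5) = 35150 s.
Converting: 35150 s ÷ 3600 s/hour = 9.764 hours.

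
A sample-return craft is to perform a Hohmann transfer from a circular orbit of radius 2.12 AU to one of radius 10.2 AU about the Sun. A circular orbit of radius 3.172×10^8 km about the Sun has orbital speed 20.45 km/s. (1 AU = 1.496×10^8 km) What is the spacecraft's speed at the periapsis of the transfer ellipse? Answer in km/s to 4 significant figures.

v = 26.32 km/s

From the circular-orbit relation v² = μ/r at r = 3.172×10^8 km: μ = v²r = (20.45)² × 3.172×10^8 = 1.32654×10^11 km³/s².
In km: r₁ = 2.12 × 1.496×10^8 = 3.17152×10^8 km; r₂ = 10.2 × 1.496×10^8 = 1.52592×10^9 km.
The Hohmann ellipse has a_t = (r₁ + r₂)/2 = 9.21536×10^8 km.
The periapsis of the transfer ellipse is at r = 3.17152×10^8 km.
Vis-viva: v = √[μ(2/r − 1/a_t)] = √[1.32654×10^11 × (2/3.17152×10^8 − 1/9.21536×10^8)] = 26.32 km/s.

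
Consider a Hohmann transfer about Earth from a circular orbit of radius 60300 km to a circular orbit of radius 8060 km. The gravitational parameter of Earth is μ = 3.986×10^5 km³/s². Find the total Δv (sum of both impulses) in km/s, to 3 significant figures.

Δv = 3.63 km/s

Transfer-ellipse semi-major axis a_t = (r₁ + r₂)/2 = (60300 + 8060)/2 = 34180 km.
At r₁ the circular-orbit speed is v₁ = √(μ/r₁) = 2.57105 km/s.
Transfer-orbit speed at r₁ (vis-viva): v_a = √[μ(2/r₁ − 1/a_t)] = 1.24851 km/s.
First burn Δv₁ = |v_a − v₁| = 1.323 km/s.
At r₂, v₂ = √(μ/r₂) = 7.0324 km/s.
Transfer-orbit speed at r₂: v_p = √[μ(2/r₂ − 1/a_t)] = 9.3406 km/s.
Second burn Δv₂ = |v₂ − v_p| = 2.308 km/s.
Total Δv = Δv₁ + Δv₂ = 3.631 km/s.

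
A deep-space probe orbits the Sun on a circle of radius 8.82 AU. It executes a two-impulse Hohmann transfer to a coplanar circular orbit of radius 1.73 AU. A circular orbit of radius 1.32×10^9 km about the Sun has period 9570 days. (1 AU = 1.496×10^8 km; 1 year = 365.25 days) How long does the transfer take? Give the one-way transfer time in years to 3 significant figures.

t = 6.06 years

From Kepler's third law T² = 4π²r³/μ at r = 1.32×10^9 km, T = 9570 days = 9570 × 86400 s = 8.26848×10^8 s: μ = 4π²r³/T² = 1.32810×10^11 km³/s².
In km: r₁ = 8.82 × 1.496×10^8 = 1.319472×10^9 km; r₂ = 1.73 × 1.496×10^8 = 2.58808×10^8 km.
The Hohmann ellipse has a_t = (r₁ + r₂)/2 = 7.8914×10^8 km.
Transfer time t = π√(a_t³/μ) = π√((7.8914×10^8)³ / 1.32810×10^11) = 1.911×10^8 s.
Converting: 1.911×10^8 s ÷ 3.15576×10^7 s/year (365.25 × 86400) = 6.06 years.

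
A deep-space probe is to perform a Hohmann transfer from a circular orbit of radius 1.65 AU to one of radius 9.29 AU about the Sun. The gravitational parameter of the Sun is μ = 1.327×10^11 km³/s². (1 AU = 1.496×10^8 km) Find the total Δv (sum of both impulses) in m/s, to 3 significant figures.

In km: r₁ = 1.65 × 1.496×10^8 = 2.4684×10^8 km; r₂ = 9.29 × 1.496×10^8 = 1.389784×10^9 km.
Transfer-ellipse semi-major axis a_t = (r₁ + r₂)/2 = (2.4684×10^8 + 1.389784×10^9)/2 = 8.18312×10^8 km.
Circular speed at r₁: v₁ = √(μ/r₁) = √(1.327×10^11/2.4684×10^8) = 23.18610 km/s.
Transfer-orbit speed at r₁ (v² = μ(2/r − 1/a)): v_p = √[μ(2/r₁ − 1/a_t)] = 30.21634 km/s.
First burn Δv₁ = |v_p − v₁| = 7.03024 km/s.
At r₂, v₂ = √(μ/r₂) = 9.77151 km/s.
Transfer-orbit speed at r₂: v_a = √[μ(2/r₂ − 1/a_t)] = 5.36673 km/s.
Second burn Δv₂ = |v₂ − v_a| = 4.40478 km/s.
Δv = Δv₁ + Δv₂ = 7.03024 + 4.40478 = 11.44 km/s.

Δv = 11400 m/s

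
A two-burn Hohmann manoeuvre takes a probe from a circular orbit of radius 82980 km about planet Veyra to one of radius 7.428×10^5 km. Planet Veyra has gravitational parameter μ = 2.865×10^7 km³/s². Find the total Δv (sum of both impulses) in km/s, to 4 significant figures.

The Hohmann ellipse has a_t = (r₁ + r₂)/2 = 4.1289×10^5 km.
Circular speed at r₁: v₁ = √(μ/r₁) = √(2.865×10^7/82980) = 18.5813 km/s.
Transfer-orbit speed at r₁ (v² = μ(2/r − 1/a)): v_p = √[μ(2/r₁ − 1/a_t)] = 24.9227 km/s.
First burn Δv₁ = |v_p − v₁| = 6.3414 km/s.
Circular speed at r₂: v₂ = √(μ/r₂) = 6.2105 km/s.
Transfer-orbit speed at r₂: v_a = √[μ(2/r₂ − 1/a_t)] = 2.7842 km/s.
Second burn Δv₂ = |v₂ − v_a| = 3.4263 km/s.
Δv = Δv₁ + Δv₂ = 6.3414 + 3.4263 = 9.768 km/s.

Δv = 9.768 km/s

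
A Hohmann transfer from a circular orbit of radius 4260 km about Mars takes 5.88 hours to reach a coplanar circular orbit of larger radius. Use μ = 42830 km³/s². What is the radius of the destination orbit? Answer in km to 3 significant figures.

r₂ = 20700 km

Transfer time t = 5.88 hours = 21168 s, and t = π√(a_t³/μ).
So a_t = (μ t²/π²)^(1/3) = (42830 × (21168)² / π²)^(1/3) = 12482 km.
Since a_t = (r₁ + r₂)/2, r₂ = 2a_t − r₁ = 2×12482 − 4260 = 20704 km.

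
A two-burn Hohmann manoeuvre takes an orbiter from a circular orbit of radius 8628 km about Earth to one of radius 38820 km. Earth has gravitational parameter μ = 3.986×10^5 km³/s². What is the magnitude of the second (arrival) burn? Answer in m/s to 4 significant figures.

Δv₂ = 1272 m/s

Semi-major axis of the transfer orbit: a_t = (8628 + 38820)/2 = 23724 km.
On the circular orbit at r = 38820 km, v_c = √(μ/r) = 3.204 km/s.
Transfer-orbit speed at the same r (vis-viva, a = a_t): v_t = √[μ(2/r − 1/a_t)] = 1.932 km/s.
Δv₂ = |v_t − v_c| = |1.932 − 3.204| = 1.272 km/s.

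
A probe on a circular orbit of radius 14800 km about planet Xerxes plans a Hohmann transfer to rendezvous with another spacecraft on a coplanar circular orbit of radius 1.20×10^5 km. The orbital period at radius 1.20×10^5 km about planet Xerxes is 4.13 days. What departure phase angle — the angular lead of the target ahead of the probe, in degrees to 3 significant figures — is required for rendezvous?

φ = 104°

From Kepler's third law T² = 4π²r³/μ at r = 1.20×10^5 km, T = 4.13 days = 4.13 × 86400 s = 3.56832×10^5 s: μ = 4π²r³/T² = 5.35767×10^5 km³/s².
The Hohmann ellipse has a_t = (r₁ + r₂)/2 = 67400 km.
The half-period of the transfer ellipse is t = π√(a_t³/μ) = 75102 s.
The target's mean motion on its circular orbit is ω₂ = √(μ/r₂³) = 1.7608×10^-5 rad/s.
Angle swept by the target during transfer: ω₂·t = 1.3224 rad = 75.77°.
Arrival is 180° from departure on the ellipse, so φ = 180° − 75.77° = 104°.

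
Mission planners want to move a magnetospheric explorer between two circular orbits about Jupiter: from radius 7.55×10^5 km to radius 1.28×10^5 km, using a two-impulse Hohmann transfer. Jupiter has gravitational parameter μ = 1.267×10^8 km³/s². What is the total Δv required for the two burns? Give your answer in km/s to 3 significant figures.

Δv = 15.7 km/s

Semi-major axis of the transfer orbit: a_t = (7.550×10^5 + 1.280×10^5)/2 = 4.415×10^5 km.
At r₁ the circular-orbit speed is v₁ = √(μ/r₁) = 12.954 km/s.
Transfer-orbit speed at r₁ (vis-viva): v_a = √[μ(2/r₁ − 1/a_t)] = 6.9752 km/s.
First burn Δv₁ = |v_a − v₁| = 5.979 km/s.
Circular speed at r₂: v₂ = √(μ/r₂) = 31.462 km/s.
Transfer-orbit speed at r₂: v_p = √[μ(2/r₂ − 1/a_t)] = 41.143 km/s.
Second burn Δv₂ = |v₂ − v_p| = 9.681 km/s.
Δv = Δv₁ + Δv₂ = 5.979 + 9.681 = 15.66 km/s.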